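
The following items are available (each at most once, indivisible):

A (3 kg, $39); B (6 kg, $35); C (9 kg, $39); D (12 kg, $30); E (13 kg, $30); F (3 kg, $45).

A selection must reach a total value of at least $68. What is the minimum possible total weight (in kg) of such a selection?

Subsets with value ≥ 68, sorted by total weight:
- A+F: weight 6, value 84
- B+F: weight 9, value 80
- A+B: weight 9, value 74
- A+B+F: weight 12, value 119
Minimum weight: 6 kg.

6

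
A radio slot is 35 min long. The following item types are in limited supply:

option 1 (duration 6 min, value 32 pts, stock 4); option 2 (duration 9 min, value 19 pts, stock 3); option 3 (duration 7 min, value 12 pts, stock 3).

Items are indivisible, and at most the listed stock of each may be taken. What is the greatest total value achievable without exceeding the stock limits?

Best selections within duration 35 and stock limits:
- 4×option 1 + 1×option 2: duration 33, value 147
- 4×option 1 + 1×option 3: duration 31, value 140
- 4×option 1: duration 24, value 128
Best: 147 pts.

147 pts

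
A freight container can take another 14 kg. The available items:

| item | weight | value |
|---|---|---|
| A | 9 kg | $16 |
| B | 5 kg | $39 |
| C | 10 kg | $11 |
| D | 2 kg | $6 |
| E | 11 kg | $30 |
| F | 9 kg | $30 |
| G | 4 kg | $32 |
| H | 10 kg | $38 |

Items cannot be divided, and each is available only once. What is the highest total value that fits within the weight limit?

$77

Check high-value combinations within 14 kg:
- B+D+G: weight 5+2+4=11, value 39+6+32=77
- B+G: weight 5+4=9, value 39+32=71
- G+H: weight 4+10=14, value 32+38=70
- B+F: weight 5+9=14, value 39+30=69
- F+G: weight 9+4=13, value 30+32=62
Best: $77.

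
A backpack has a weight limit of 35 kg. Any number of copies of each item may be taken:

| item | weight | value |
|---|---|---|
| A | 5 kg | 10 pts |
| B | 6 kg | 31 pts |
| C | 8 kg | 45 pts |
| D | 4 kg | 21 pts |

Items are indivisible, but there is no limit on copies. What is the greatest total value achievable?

187 pts

Best value-per-unit is C at 45/8; filling with it alone gives 4×45 = 180.
Optimal mix: 1×B + 3×C + 1×D → weight 34, value 187.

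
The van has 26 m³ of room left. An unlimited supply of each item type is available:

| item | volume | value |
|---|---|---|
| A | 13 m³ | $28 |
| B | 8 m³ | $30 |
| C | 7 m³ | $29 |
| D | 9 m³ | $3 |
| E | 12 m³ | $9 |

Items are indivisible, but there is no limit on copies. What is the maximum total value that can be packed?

$90

Best value-per-unit is C at 29/7; filling with it alone gives 3×29 = 87.
Optimal mix: 3×B → volume 24, value 90.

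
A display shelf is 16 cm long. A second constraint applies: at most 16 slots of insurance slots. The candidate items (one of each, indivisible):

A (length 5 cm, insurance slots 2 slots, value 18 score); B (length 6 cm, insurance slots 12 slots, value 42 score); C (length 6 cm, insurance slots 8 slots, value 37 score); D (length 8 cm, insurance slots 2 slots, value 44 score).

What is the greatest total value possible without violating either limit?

Feasible sets respecting both limits:
- B+D: length 14, insurance slots 14, value 86
- C+D: length 14, insurance slots 10, value 81
- A+D: length 13, insurance slots 4, value 62
Best: 86 score.

86 score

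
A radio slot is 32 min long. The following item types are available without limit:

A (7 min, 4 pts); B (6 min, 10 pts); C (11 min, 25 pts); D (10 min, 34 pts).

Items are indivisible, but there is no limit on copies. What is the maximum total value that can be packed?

Best value-per-unit is D at 34/10, and filling with it alone uses duration 3×10=30. No mix of the others beats 3×34 = 102.

102 pts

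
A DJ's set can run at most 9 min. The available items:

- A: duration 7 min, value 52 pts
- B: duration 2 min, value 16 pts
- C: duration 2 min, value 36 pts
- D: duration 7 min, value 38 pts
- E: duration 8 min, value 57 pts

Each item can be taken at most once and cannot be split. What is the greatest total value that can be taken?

Check high-value combinations within 9 min:
- A+C: duration 7+2=9, value 52+36=88
- C+D: duration 2+7=9, value 36+38=74
- A+B: duration 7+2=9, value 52+16=68
- E: duration 8, value 57
Best: 88 pts.

88 pts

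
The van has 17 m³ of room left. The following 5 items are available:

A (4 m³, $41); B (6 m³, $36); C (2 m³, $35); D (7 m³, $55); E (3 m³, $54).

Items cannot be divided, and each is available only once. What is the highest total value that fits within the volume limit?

$185

This is a 0/1 knapsack; check combinations near the capacity.
- A+C+D+E: volume 4+2+7+3=16, value 41+35+55+54=185
- A+B+C+E: volume 4+6+2+3=15, value 41+36+35+54=166
- A+D+E: volume 4+7+3=14, value 41+55+54=150
- B+D+E: volume 6+7+3=16, value 36+55+54=145
Best: $185.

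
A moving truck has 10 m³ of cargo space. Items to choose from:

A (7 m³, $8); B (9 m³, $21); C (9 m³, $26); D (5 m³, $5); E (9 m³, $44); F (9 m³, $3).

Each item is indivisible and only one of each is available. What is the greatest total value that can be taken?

$44

Check high-value combinations within 10 m³:
- E: volume 9, value 44
- C: volume 9, value 26
- B: volume 9, value 21
Best: $44.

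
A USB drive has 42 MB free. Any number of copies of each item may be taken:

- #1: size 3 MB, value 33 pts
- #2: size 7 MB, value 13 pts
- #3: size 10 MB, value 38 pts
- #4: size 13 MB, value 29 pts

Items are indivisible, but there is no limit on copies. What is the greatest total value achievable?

Best value-per-unit is #1 at 33/3, and filling with it alone uses size 14×3=42. No mix of the others beats 14×33 = 462.

462 pts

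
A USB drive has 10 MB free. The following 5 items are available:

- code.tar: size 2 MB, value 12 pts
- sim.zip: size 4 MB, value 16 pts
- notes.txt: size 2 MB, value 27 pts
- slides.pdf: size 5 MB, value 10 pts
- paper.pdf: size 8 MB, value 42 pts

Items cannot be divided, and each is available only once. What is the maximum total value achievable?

69 pts

This is a 0/1 knapsack; check combinations near the capacity.
- notes.txt+paper.pdf: size 2+8=10, value 27+42=69
- code.tar+sim.zip+notes.txt: size 2+4+2=8, value 12+16+27=55
- code.tar+paper.pdf: size 2+8=10, value 12+42=54
Best: 69 pts.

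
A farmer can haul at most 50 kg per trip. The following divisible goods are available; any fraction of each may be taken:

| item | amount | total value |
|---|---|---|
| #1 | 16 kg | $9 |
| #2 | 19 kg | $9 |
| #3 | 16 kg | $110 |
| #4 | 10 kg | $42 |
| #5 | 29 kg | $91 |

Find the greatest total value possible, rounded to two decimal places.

227.31

Take in order of value per unit:
- #3 (110/16 per unit): all 16 → value 110, running total 110.00
- #4 (42/10 per unit): all 10 → value 42, running total 152.00
- #5 (91/29 per unit): 24 of 29 → value 24×91/29 = 75.3103, running total 227.31
Total 227.31.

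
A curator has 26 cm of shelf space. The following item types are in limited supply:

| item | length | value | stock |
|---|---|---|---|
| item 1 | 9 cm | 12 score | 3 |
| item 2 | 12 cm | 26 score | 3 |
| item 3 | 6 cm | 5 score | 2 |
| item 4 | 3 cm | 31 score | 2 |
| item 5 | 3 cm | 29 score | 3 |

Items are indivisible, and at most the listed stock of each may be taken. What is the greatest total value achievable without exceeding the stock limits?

161 score

Best selections within length 26 and stock limits:
- 1×item 1 + 2×item 4 + 3×item 5: length 24, value 161
- 1×item 3 + 2×item 4 + 3×item 5: length 21, value 154
- 2×item 4 + 3×item 5: length 15, value 149
Best: 161 score.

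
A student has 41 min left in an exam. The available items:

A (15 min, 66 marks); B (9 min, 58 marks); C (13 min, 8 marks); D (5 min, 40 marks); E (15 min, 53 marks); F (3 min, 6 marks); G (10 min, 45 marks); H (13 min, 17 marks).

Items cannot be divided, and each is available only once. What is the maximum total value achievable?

Check high-value combinations within 41 min:
- A+B+D+G: time 15+9+5+10=39, value 66+58+40+45=209
- B+D+E+G: time 9+5+15+10=39, value 58+40+53+45=196
- A+B+E: time 15+9+15=39, value 66+58+53=177
Best: 209 marks.

209 marks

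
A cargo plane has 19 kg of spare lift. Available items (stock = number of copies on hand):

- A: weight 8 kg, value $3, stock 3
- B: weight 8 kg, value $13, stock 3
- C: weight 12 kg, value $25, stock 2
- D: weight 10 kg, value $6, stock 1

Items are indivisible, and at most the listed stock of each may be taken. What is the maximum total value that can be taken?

Best selections within weight 19 and stock limits:
- 2×B: weight 16, value 26
- 1×C: weight 12, value 25
- 1×B + 1×D: weight 18, value 19
Best: $26.

$26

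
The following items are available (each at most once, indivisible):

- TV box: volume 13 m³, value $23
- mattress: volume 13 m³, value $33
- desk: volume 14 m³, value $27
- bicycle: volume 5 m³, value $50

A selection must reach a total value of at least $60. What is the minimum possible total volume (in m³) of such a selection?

18

Subsets with value ≥ 60, sorted by total volume:
- mattress+bicycle: volume 18, value 83
- TV box+bicycle: volume 18, value 73
Minimum volume: 18 m³.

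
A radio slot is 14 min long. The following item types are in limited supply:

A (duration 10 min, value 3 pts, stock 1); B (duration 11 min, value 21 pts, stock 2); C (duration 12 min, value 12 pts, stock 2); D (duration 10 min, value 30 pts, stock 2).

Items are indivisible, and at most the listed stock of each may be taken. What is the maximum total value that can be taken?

30 pts

Best selections within duration 14 and stock limits:
- 1×D: duration 10, value 30
- 1×B: duration 11, value 21
Best: 30 pts.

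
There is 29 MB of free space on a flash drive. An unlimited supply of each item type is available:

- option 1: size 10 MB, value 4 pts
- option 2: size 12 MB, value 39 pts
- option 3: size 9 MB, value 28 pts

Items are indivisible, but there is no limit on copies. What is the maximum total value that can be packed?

Best value-per-unit is option 2 at 39/12; filling with it alone gives 2×39 = 78.
Optimal mix: 3×option 3 → size 27, value 84.

84 pts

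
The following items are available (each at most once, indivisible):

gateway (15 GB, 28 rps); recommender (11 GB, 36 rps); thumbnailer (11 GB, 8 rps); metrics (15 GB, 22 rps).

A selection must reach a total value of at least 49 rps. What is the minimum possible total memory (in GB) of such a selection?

26

Subsets with value ≥ 49, sorted by total memory:
- gateway+recommender: memory 26, value 64
- recommender+metrics: memory 26, value 58
- gateway+metrics: memory 30, value 50
- gateway+recommender+thumbnailer: memory 37, value 72
Minimum memory: 26 GB.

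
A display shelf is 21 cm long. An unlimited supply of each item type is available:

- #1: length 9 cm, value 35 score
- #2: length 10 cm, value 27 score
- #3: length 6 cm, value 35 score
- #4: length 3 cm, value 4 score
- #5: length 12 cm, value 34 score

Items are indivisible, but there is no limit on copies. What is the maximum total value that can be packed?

Best value-per-unit is #3 at 35/6; filling with it alone gives 3×35 = 105.
Optimal mix: 3×#3 + 1×#4 → length 21, value 109.

109 score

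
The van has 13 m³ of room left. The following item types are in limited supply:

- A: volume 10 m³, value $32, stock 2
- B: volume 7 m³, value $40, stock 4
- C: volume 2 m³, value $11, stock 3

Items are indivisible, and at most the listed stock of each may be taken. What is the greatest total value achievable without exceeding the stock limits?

Best selections within volume 13 and stock limits:
- 1×B + 3×C: volume 13, value 73
- 1×B + 2×C: volume 11, value 62
- 1×B + 1×C: volume 9, value 51
Best: $73.

$73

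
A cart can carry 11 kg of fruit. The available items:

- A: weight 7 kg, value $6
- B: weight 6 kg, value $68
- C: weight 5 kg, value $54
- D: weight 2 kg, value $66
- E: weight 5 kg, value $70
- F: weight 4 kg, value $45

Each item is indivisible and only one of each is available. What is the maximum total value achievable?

$181

Check high-value combinations within 11 kg:
- D+E+F: weight 2+5+4=11, value 66+70+45=181
- C+D+F: weight 5+2+4=11, value 54+66+45=165
- B+E: weight 6+5=11, value 68+70=138
- D+E: weight 2+5=7, value 66+70=136
Best: $181.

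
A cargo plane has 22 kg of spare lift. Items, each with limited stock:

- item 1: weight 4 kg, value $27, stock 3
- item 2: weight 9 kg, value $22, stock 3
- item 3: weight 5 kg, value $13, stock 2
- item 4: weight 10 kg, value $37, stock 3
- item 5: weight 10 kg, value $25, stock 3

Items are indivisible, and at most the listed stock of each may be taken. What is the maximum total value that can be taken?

Best selections within weight 22 and stock limits:
- 3×item 1 + 1×item 4: weight 22, value 118
- 3×item 1 + 2×item 3: weight 22, value 107
- 3×item 1 + 1×item 5: weight 22, value 106
- 3×item 1 + 1×item 2: weight 21, value 103
Best: $118.

$118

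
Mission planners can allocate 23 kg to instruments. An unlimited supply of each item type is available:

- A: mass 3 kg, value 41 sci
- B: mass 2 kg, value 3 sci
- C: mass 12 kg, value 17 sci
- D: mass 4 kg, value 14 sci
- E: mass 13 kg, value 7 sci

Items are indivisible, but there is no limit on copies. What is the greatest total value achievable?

290 sci

Best value-per-unit is A at 41/3; filling with it alone gives 7×41 = 287.
Optimal mix: 7×A + 1×B → mass 23, value 290.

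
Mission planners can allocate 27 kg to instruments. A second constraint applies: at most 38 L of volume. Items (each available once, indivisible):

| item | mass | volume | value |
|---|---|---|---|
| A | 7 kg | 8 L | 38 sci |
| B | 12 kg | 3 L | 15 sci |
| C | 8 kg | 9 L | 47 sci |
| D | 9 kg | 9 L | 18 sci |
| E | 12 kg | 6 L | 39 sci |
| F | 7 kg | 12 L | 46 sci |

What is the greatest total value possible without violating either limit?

132 sci

Feasible sets respecting both limits:
- C+E+F: mass 27, volume 27, value 132
- A+C+F: mass 22, volume 29, value 131
- A+C+E: mass 27, volume 23, value 124
Best: 132 sci.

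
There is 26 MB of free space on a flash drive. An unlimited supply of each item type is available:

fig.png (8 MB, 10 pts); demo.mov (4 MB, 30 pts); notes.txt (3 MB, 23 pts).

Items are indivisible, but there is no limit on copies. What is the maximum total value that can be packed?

198 pts

Best value-per-unit is notes.txt at 23/3; filling with it alone gives 8×23 = 184.
Optimal mix: 2×demo.mov + 6×notes.txt → size 26, value 198.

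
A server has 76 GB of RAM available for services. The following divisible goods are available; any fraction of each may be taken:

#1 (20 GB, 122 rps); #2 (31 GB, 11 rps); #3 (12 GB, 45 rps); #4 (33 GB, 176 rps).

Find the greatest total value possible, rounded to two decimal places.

346.90

Take in order of value per unit:
- #1 (122/20 per unit): all 20 → value 122, running total 122.00
- #4 (176/33 per unit): all 33 → value 176, running total 298.00
- #3 (45/12 per unit): all 12 → value 45, running total 343.00
- #2 (11/31 per unit): 11 of 31 → value 11×11/31 = 3.9032, running total 346.90
Total 346.90.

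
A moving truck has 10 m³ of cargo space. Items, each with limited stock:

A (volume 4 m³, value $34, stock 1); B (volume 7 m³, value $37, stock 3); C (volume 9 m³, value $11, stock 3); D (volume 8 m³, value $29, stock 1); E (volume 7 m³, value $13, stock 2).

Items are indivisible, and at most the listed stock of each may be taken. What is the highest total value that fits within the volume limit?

$37

Top feasible selections:
- 1×B: volume 7, value 37
- 1×A: volume 4, value 34
- 1×D: volume 8, value 29
- 1×E: volume 7, value 13
Best: $37.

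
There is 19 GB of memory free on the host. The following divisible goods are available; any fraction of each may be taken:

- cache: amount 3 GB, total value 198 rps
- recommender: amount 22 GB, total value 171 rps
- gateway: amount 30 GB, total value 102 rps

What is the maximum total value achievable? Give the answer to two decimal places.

Take in order of value per unit:
- cache (198/3 per unit): all 3 → value 198, running total 198.00
- recommender (171/22 per unit): 16 of 22 → value 16×171/22 = 124.3636, running total 322.36
Total 322.36.

322.36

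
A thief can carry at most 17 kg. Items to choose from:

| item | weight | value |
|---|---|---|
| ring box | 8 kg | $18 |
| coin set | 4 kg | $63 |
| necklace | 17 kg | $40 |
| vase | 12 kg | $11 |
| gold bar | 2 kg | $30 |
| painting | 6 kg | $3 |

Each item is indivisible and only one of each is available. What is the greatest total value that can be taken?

$111

Check high-value combinations within 17 kg:
- ring box+coin set+gold bar: weight 8+4+2=14, value 18+63+30=111
- coin set+gold bar+painting: weight 4+2+6=12, value 63+30+3=96
- coin set+gold bar: weight 4+2=6, value 63+30=93
Best: $111.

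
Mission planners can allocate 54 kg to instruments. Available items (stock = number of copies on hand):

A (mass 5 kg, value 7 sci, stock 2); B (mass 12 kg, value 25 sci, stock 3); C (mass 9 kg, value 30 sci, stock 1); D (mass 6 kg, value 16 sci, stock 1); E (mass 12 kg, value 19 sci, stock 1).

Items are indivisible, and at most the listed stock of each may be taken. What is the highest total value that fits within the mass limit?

121 sci

Top feasible selections:
- 3×B + 1×C + 1×D: mass 51, value 121
- 2×B + 1×C + 1×D + 1×E: mass 51, value 115
- 1×A + 3×B + 1×C: mass 50, value 112
- 2×A + 2×B + 1×C + 1×D: mass 49, value 110
Best: 121 sci.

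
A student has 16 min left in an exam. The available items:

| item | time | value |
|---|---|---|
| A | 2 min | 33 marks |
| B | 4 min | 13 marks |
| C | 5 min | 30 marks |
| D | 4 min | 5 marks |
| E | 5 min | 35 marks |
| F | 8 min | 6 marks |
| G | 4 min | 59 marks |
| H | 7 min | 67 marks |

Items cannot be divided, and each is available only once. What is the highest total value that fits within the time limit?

Check high-value combinations within 16 min:
- E+G+H: time 5+4+7=16, value 35+59+67=161
- A+G+H: time 2+4+7=13, value 33+59+67=159
- A+C+E+G: time 2+5+5+4=16, value 33+30+35+59=157
Best: 161 marks.

161 marks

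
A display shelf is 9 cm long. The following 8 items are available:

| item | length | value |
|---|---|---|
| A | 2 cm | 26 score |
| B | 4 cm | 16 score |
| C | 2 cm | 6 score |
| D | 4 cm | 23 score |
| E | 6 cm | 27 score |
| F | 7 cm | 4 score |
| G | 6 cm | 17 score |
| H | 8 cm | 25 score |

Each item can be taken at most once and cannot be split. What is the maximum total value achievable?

Check high-value combinations within 9 cm:
- A+C+D: length 2+2+4=8, value 26+6+23=55
- A+E: length 2+6=8, value 26+27=53
- A+D: length 2+4=6, value 26+23=49
Best: 55 score.

55 score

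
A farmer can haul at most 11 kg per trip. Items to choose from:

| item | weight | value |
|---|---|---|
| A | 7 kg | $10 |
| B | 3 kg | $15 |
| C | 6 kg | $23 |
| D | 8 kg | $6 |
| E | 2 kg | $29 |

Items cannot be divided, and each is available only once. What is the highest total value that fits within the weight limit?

Check high-value combinations within 11 kg:
- B+C+E: weight 3+6+2=11, value 15+23+29=67
- C+E: weight 6+2=8, value 23+29=52
- B+E: weight 3+2=5, value 15+29=44
- A+E: weight 7+2=9, value 10+29=39
- B+C: weight 3+6=9, value 15+23=38
Best: $67.

$67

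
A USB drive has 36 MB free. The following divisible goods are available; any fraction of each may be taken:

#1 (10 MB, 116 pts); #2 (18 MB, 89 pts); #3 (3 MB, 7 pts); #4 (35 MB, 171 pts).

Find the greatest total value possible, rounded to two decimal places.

Take in order of value per unit:
- #1 (116/10 per unit): all 10 → value 116, running total 116.00
- #2 (89/18 per unit): all 18 → value 89, running total 205.00
- #4 (171/35 per unit): 8 of 35 → value 8×171/35 = 39.0857, running total 244.09
Total 244.09.

244.09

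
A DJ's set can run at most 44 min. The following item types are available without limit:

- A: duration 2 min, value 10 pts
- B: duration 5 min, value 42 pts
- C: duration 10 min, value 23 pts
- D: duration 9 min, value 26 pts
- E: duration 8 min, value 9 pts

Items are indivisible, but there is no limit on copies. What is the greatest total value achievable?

Best value-per-unit is B at 42/5; filling with it alone gives 8×42 = 336.
Optimal mix: 2×A + 8×B → duration 44, value 356.

356 pts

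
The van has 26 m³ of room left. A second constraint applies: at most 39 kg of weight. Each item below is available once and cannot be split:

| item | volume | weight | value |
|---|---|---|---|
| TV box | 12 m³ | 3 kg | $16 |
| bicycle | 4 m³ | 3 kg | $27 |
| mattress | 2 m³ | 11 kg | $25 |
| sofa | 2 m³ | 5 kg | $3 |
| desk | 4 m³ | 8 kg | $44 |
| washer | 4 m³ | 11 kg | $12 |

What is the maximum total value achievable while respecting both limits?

$124

Feasible sets respecting both limits:
- TV box+bicycle+mattress+desk+washer: volume 26, weight 36, value 124
- TV box+bicycle+mattress+sofa+desk: volume 24, weight 30, value 115
- TV box+bicycle+mattress+desk: volume 22, weight 25, value 112
- bicycle+mattress+sofa+desk+washer: volume 16, weight 38, value 111
Best: $124.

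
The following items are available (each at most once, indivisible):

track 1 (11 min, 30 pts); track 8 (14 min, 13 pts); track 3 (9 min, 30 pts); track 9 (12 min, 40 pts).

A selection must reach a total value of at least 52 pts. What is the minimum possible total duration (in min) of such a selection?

20

Subsets with value ≥ 52, sorted by total duration:
- track 1+track 3: duration 20, value 60
- track 3+track 9: duration 21, value 70
- track 1+track 9: duration 23, value 70
- track 8+track 9: duration 26, value 53
Minimum duration: 20 min.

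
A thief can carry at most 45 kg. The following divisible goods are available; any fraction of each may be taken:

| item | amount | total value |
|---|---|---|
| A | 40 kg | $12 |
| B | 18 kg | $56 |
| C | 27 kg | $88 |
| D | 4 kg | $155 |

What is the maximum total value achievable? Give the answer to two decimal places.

286.56

Take in order of value per unit:
- D (155/4 per unit): all 4 → value 155, running total 155.00
- C (88/27 per unit): all 27 → value 88, running total 243.00
- B (56/18 per unit): 14 of 18 → value 14×56/18 = 43.5556, running total 286.56
Total 286.56.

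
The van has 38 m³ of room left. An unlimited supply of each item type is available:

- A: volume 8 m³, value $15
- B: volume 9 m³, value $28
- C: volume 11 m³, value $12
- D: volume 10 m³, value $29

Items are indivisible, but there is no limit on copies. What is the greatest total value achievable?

$114

Best value-per-unit is B at 28/9; filling with it alone gives 4×28 = 112.
Optimal mix: 2×B + 2×D → volume 38, value 114.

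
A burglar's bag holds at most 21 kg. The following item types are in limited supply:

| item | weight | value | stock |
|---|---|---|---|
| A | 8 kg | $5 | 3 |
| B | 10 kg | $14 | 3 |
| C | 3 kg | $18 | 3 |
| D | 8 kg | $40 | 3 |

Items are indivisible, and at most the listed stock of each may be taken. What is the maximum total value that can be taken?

$98

Top feasible selections:
- 1×C + 2×D: weight 19, value 98
- 3×C + 1×D: weight 17, value 94
- 2×D: weight 16, value 80
Best: $98.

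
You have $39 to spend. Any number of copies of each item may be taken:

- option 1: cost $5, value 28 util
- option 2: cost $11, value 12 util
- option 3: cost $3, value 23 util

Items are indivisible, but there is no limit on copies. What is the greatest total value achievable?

299 util

Best value-per-unit is option 3 at 23/3, and filling with it alone uses cost 13×3=39. No mix of the others beats 13×23 = 299.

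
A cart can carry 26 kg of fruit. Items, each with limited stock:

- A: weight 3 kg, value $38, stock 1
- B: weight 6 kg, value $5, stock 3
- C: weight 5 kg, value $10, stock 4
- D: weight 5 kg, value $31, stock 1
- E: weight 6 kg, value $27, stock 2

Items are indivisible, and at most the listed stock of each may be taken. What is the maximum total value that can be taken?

Best selections within weight 26 and stock limits:
- 1×A + 1×C + 1×D + 2×E: weight 25, value 133
- 1×A + 1×B + 1×D + 2×E: weight 26, value 128
- 1×A + 1×D + 2×E: weight 20, value 123
Best: $133.

$133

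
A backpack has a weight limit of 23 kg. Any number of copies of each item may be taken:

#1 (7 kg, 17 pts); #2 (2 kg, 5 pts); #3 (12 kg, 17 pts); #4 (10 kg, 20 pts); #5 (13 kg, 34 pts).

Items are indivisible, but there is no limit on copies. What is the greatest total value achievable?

Best value-per-unit is #5 at 34/13; filling with it alone gives 1×34 = 34.
Optimal mix: 5×#2 + 1×#5 → weight 23, value 59.

59 pts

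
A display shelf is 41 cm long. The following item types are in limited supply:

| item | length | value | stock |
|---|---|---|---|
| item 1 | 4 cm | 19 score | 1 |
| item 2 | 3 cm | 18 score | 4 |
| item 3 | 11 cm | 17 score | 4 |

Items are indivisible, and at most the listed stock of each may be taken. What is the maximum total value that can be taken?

Top feasible selections:
- 1×item 1 + 4×item 2 + 2×item 3: length 38, value 125
- 1×item 1 + 4×item 2 + 1×item 3: length 27, value 108
Best: 125 score.

125 score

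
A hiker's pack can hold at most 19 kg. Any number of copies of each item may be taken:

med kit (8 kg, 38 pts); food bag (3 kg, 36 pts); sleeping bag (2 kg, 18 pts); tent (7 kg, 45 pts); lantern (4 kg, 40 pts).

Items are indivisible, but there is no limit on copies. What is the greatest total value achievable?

220 pts

Best value-per-unit is food bag at 36/3; filling with it alone gives 6×36 = 216.
Optimal mix: 5×food bag + 1×lantern → weight 19, value 220.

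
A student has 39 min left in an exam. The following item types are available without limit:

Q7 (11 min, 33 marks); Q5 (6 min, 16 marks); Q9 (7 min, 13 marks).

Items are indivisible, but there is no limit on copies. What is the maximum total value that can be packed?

115 marks

Best value-per-unit is Q7 at 33/11; filling with it alone gives 3×33 = 99.
Optimal mix: 3×Q7 + 1×Q5 → time 39, value 115.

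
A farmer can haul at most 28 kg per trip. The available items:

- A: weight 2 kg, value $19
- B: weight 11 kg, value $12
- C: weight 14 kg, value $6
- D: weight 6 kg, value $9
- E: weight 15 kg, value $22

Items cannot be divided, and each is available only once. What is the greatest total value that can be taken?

$53

Check high-value combinations within 28 kg:
- A+B+E: weight 2+11+15=28, value 19+12+22=53
- A+D+E: weight 2+6+15=23, value 19+9+22=50
- A+E: weight 2+15=17, value 19+22=41
- A+B+D: weight 2+11+6=19, value 19+12+9=40
Best: $53.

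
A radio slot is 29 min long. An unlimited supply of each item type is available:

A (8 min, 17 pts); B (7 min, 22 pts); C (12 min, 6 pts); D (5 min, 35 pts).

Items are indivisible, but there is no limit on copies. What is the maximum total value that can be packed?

175 pts

Best value-per-unit is D at 35/5, and filling with it alone uses duration 5×5=25. No mix of the others beats 5×35 = 175.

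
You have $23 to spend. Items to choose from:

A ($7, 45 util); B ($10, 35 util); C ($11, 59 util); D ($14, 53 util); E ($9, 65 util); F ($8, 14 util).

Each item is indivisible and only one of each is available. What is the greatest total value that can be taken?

124 util

Check high-value combinations within $23:
- C+E: cost 11+9=20, value 59+65=124
- D+E: cost 14+9=23, value 53+65=118
- A+E: cost 7+9=16, value 45+65=110
- A+C: cost 7+11=18, value 45+59=104
- B+E: cost 10+9=19, value 35+65=100
Best: 124 util.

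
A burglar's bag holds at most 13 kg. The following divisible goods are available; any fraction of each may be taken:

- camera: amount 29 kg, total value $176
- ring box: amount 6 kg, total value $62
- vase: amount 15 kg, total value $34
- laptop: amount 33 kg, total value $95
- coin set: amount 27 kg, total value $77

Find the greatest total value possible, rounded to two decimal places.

104.48

Take in order of value per unit:
- ring box (62/6 per unit): all 6 → value 62, running total 62.00
- camera (176/29 per unit): 7 of 29 → value 7×176/29 = 42.4828, running total 104.48
Total 104.48.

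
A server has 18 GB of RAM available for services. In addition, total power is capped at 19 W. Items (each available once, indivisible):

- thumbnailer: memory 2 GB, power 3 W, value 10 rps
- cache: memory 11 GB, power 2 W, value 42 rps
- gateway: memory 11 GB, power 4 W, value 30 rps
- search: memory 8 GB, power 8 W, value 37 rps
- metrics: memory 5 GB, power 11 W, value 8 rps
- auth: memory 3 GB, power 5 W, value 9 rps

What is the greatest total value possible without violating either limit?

Feasible sets respecting both limits:
- thumbnailer+cache+auth: memory 16, power 10, value 61
- thumbnailer+cache+metrics: memory 18, power 16, value 60
- thumbnailer+search+auth: memory 13, power 16, value 56
- thumbnailer+cache: memory 13, power 5, value 52
Best: 61 rps.

61 rps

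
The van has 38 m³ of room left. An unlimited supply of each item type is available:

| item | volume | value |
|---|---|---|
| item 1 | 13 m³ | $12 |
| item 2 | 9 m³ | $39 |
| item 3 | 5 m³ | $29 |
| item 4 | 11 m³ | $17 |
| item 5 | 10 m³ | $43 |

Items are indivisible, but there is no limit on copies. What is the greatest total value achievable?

Best value-per-unit is item 3 at 29/5, and filling with it alone uses volume 7×5=35. No mix of the others beats 7×29 = 203.

$203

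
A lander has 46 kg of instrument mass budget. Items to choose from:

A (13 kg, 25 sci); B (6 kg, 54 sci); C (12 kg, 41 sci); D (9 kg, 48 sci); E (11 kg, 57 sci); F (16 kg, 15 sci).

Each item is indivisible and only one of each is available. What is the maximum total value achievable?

Check high-value combinations within 46 kg:
- B+C+D+E: mass 6+12+9+11=38, value 54+41+48+57=200
- A+B+D+E: mass 13+6+9+11=39, value 25+54+48+57=184
- A+B+C+E: mass 13+6+12+11=42, value 25+54+41+57=177
- B+D+E+F: mass 6+9+11+16=42, value 54+48+57+15=174
- A+C+D+E: mass 13+12+9+11=45, value 25+41+48+57=171
Best: 200 sci.

200 sci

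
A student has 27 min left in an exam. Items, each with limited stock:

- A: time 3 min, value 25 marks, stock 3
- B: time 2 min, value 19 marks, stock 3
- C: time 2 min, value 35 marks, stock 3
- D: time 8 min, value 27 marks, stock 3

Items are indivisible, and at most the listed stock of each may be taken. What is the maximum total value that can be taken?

Best selections within time 27 and stock limits:
- 3×A + 2×B + 3×C + 1×D: time 27, value 245
- 2×A + 3×B + 3×C + 1×D: time 26, value 239
Best: 245 marks.

245 marks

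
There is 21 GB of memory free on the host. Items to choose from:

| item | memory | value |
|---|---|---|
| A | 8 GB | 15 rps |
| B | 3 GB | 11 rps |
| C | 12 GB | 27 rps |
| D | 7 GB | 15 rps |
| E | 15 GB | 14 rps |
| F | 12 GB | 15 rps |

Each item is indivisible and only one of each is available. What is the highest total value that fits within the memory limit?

Check high-value combinations within 21 GB:
- C+D: memory 12+7=19, value 27+15=42
- A+C: memory 8+12=20, value 15+27=42
- A+B+D: memory 8+3+7=18, value 15+11+15=41
- B+C: memory 3+12=15, value 11+27=38
Best: 42 rps.

42 rps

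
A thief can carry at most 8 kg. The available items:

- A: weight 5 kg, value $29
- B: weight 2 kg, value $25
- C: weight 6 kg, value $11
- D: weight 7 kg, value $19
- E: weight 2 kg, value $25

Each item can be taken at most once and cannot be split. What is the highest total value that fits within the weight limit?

$54

Check high-value combinations within 8 kg:
- A+B: weight 5+2=7, value 29+25=54
- A+E: weight 5+2=7, value 29+25=54
- B+E: weight 2+2=4, value 25+25=50
- B+C: weight 2+6=8, value 25+11=36
Best: $54.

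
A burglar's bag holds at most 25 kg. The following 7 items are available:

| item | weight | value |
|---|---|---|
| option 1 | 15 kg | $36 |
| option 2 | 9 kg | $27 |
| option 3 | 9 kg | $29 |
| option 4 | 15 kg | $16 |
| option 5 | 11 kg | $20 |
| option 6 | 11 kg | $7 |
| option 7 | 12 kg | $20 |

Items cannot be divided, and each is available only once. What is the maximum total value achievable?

This is a 0/1 knapsack; check combinations near the capacity.
- option 1+option 3: weight 15+9=24, value 36+29=65
- option 1+option 2: weight 15+9=24, value 36+27=63
- option 2+option 3: weight 9+9=18, value 27+29=56
- option 3+option 5: weight 9+11=20, value 29+20=49
- option 3+option 7: weight 9+12=21, value 29+20=49
Best: $65.

$65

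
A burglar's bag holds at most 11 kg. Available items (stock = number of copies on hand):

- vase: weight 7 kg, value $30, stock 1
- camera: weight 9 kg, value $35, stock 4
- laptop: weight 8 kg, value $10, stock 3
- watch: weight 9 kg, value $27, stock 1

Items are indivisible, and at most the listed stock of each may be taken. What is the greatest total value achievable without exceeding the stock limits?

$35

Top feasible selections:
- 1×camera: weight 9, value 35
- 1×vase: weight 7, value 30
- 1×watch: weight 9, value 27
- 1×laptop: weight 8, value 10
Best: $35.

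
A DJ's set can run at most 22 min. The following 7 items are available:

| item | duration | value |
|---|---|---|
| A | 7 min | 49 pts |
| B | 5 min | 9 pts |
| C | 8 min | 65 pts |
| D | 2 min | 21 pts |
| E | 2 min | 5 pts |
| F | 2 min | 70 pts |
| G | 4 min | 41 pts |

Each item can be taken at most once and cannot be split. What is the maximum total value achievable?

This is a 0/1 knapsack; check combinations near the capacity.
- A+C+F+G: duration 7+8+2+4=21, value 49+65+70+41=225
- A+C+D+E+F: duration 7+8+2+2+2=21, value 49+65+21+5+70=210
- B+C+D+F+G: duration 5+8+2+2+4=21, value 9+65+21+70+41=206
- A+C+D+F: duration 7+8+2+2=19, value 49+65+21+70=205
- C+D+E+F+G: duration 8+2+2+2+4=18, value 65+21+5+70+41=202
Best: 225 pts.

225 pts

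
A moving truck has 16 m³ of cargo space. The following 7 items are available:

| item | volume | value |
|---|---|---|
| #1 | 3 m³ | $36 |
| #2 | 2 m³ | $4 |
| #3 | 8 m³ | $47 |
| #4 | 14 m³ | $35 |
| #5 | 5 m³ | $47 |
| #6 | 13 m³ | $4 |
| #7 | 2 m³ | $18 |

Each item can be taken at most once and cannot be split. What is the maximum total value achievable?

This is a 0/1 knapsack; check combinations near the capacity.
- #1+#3+#5: volume 3+8+5=16, value 36+47+47=130
- #3+#5+#7: volume 8+5+2=15, value 47+47+18=112
- #1+#2+#5+#7: volume 3+2+5+2=12, value 36+4+47+18=105
Best: $130.

$130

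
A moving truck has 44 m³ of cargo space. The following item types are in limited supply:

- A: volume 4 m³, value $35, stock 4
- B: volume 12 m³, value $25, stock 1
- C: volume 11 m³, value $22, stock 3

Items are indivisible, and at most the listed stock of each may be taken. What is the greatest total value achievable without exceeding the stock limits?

Top feasible selections:
- 4×A + 1×B + 1×C: volume 39, value 187
- 4×A + 2×C: volume 38, value 184
- 4×A + 1×B: volume 28, value 165
Best: $187.

$187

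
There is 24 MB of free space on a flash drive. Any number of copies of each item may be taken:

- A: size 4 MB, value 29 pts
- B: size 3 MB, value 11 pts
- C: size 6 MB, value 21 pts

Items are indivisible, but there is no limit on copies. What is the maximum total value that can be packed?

174 pts

Best value-per-unit is A at 29/4, and filling with it alone uses size 6×4=24. No mix of the others beats 6×29 = 174.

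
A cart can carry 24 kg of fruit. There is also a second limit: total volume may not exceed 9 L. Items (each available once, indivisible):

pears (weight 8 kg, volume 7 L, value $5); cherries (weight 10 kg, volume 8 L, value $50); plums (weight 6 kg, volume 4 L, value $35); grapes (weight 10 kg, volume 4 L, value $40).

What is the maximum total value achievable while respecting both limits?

$75

Feasible sets respecting both limits:
- plums+grapes: weight 16, volume 8, value 75
- cherries: weight 10, volume 8, value 50
- grapes: weight 10, volume 4, value 40
- plums: weight 6, volume 4, value 35
Best: $75.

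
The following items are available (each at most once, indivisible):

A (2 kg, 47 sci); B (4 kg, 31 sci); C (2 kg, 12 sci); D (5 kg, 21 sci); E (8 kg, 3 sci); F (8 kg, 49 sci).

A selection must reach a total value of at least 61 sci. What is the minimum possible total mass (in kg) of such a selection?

6

Subsets with value ≥ 61, sorted by total mass:
- A+B: mass 6, value 78
- A+D: mass 7, value 68
Minimum mass: 6 kg.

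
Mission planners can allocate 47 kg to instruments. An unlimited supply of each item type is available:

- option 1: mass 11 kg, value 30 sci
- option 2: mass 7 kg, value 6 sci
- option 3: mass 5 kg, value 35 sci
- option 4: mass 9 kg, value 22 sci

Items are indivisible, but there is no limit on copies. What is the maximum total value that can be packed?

315 sci

Best value-per-unit is option 3 at 35/5, and filling with it alone uses mass 9×5=45. No mix of the others beats 9×35 = 315.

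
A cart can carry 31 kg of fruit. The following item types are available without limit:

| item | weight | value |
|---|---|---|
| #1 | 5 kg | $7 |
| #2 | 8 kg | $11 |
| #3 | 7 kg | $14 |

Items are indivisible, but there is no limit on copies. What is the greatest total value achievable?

$56

Best value-per-unit is #3 at 14/7; filling with it alone gives 4×14 = 56.
Optimal mix: 2×#1 + 3×#3 → weight 31, value 56.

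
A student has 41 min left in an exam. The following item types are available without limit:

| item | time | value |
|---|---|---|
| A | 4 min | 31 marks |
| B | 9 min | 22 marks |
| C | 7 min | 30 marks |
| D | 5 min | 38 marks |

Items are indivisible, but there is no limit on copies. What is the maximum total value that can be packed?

317 marks

Best value-per-unit is A at 31/4; filling with it alone gives 10×31 = 310.
Optimal mix: 9×A + 1×D → time 41, value 317.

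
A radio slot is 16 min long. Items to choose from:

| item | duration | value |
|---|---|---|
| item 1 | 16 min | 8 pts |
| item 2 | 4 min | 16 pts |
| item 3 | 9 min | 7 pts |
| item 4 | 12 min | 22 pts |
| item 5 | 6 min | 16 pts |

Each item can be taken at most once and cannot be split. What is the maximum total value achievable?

Check high-value combinations within 16 min:
- item 2+item 4: duration 4+12=16, value 16+22=38
- item 2+item 5: duration 4+6=10, value 16+16=32
- item 2+item 3: duration 4+9=13, value 16+7=23
Best: 38 pts.

38 pts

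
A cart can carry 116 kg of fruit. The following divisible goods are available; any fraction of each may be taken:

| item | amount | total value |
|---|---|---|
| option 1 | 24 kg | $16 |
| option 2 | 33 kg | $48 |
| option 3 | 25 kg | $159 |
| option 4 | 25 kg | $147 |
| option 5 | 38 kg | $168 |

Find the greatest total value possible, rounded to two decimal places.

514.73

Take in order of value per unit:
- option 3 (159/25 per unit): all 25 → value 159, running total 159.00
- option 4 (147/25 per unit): all 25 → value 147, running total 306.00
- option 5 (168/38 per unit): all 38 → value 168, running total 474.00
- option 2 (48/33 per unit): 28 of 33 → value 28×48/33 = 40.7273, running total 514.73
Total 514.73.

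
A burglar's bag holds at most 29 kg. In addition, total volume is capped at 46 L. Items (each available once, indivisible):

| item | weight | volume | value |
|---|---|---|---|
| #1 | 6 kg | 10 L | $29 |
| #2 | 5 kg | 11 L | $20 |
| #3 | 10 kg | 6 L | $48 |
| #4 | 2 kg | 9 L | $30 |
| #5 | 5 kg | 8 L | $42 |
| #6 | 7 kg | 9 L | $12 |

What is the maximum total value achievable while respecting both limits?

Feasible sets respecting both limits:
- #1+#2+#3+#4+#5: weight 28, volume 44, value 169
- #2+#3+#4+#5+#6: weight 29, volume 43, value 152
- #1+#3+#4+#5: weight 23, volume 33, value 149
Best: $169.

$169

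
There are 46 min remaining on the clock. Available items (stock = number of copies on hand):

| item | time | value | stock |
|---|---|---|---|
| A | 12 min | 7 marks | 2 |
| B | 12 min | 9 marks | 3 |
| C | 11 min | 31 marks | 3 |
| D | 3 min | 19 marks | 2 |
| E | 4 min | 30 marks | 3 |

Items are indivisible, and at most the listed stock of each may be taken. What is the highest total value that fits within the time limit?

190 marks

Top feasible selections:
- 2×C + 2×D + 3×E: time 40, value 190
- 3×C + 3×E: time 45, value 183
- 3×C + 1×D + 2×E: time 44, value 172
- 2×C + 1×D + 3×E: time 37, value 171
Best: 190 marks.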